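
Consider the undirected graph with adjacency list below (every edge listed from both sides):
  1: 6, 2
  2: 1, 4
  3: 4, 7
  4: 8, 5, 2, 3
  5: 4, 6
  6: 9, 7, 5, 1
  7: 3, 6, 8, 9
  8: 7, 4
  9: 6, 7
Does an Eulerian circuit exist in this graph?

Yes

Degrees: 1:2, 2:2, 3:2, 4:4, 5:2, 6:4, 7:4, 8:2, 9:2
All degrees are even and the non-isolated vertices are connected — an Eulerian circuit exists.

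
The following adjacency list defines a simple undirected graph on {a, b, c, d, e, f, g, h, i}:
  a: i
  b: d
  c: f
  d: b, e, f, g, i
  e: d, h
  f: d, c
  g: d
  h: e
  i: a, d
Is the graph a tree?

The graph has 9 vertices and 8 edges.
It is connected with exactly 8 edges, hence acyclic — it is a tree.

Yes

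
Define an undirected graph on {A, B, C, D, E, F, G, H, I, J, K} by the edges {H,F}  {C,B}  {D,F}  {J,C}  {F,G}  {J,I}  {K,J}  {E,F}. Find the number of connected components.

3

Component: {A}
Component: {B, C, I, J, K}
Component: {D, E, F, G, H}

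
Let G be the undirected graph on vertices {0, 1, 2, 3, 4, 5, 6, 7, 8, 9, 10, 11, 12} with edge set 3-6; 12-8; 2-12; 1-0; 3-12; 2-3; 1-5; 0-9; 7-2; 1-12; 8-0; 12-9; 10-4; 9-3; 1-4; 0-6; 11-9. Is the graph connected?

Yes

Starting from 0 and exploring outward reaches every vertex (0, 9, 1, 8, 6, 11, 3, 12, 4, 5, 2, 10, 7); the graph is connected.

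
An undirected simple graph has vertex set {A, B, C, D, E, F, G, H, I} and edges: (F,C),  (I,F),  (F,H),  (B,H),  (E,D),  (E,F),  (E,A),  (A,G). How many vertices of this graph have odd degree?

Degrees: A:2, B:1, C:1, D:1, E:3, F:4, G:1, H:2, I:1
Odd-degree vertices: B, C, D, E, G, I.

6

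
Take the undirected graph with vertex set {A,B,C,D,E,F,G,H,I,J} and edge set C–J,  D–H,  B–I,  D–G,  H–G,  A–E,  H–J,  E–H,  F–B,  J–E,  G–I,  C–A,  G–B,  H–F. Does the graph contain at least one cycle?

Yes

The graph has 10 vertices, 14 edges, and 1 connected component.
One cycle is H-G-I-B-F-H.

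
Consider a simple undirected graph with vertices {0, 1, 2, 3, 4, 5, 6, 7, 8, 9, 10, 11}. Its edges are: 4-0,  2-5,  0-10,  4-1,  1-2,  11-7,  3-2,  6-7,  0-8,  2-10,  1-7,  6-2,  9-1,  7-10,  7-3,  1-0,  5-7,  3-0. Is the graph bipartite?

The cycle 1-4-0-1 has length 3, which is odd, so the graph is not bipartite.

No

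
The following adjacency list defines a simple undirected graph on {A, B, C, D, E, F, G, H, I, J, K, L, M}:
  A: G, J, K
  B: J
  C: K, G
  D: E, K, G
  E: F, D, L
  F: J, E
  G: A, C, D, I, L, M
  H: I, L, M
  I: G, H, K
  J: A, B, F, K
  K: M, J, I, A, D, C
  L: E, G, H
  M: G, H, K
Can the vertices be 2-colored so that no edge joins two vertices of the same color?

K-A-J-K is an odd cycle (length 3), and a bipartite graph can contain only even cycles.

No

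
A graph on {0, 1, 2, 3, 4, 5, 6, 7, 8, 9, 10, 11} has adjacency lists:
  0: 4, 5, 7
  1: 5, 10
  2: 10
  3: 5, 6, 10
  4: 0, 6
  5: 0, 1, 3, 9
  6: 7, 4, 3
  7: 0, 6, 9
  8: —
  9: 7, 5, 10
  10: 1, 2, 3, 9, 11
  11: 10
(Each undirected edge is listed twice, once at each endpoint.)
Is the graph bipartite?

No

The cycle 3-6-7-0-5-3 has length 5, which is odd, so the graph is not bipartite.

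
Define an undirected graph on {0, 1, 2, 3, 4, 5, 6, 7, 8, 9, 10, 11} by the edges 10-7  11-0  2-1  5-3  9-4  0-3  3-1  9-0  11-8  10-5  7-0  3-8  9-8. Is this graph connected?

No

Component: {6}
Component: {0, 1, 2, 3, 4, 5, 7, 8, 9, 10, 11}
No edge joins these 2 groups, so the graph is disconnected.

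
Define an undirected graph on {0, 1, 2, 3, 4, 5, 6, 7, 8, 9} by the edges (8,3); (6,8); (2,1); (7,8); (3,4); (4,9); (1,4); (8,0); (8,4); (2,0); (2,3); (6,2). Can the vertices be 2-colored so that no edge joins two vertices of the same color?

3-8-4-3 is an odd cycle (length 3), and a bipartite graph can contain only even cycles.

No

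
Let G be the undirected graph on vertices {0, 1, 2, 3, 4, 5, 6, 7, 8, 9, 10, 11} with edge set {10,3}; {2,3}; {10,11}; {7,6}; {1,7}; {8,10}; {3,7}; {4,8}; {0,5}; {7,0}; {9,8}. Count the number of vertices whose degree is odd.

Degrees: 0:2, 1:1, 2:1, 3:3, 4:1, 5:1, 6:1, 7:4, 8:3, 9:1, 10:3, 11:1
Odd-degree vertices: 1, 2, 3, 4, 5, 6, 8, 9, 10, 11.

10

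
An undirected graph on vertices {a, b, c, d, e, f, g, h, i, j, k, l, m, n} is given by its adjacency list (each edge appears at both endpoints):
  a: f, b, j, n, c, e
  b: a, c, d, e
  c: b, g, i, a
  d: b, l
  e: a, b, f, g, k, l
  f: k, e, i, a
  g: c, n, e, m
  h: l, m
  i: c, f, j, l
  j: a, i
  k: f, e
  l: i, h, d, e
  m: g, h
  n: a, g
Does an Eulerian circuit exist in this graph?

Degrees: a:6, b:4, c:4, d:2, e:6, f:4, g:4, h:2, i:4, j:2, k:2, l:4, m:2, n:2
Every vertex has even degree and the edges form a single connected piece, so an Eulerian circuit exists.

Yes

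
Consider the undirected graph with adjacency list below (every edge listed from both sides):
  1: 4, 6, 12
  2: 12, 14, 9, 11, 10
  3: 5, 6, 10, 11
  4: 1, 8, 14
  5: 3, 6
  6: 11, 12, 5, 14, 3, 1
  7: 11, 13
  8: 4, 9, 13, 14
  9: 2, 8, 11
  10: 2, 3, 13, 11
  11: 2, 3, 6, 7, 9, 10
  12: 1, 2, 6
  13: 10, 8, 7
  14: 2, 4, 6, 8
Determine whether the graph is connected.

Yes

Starting from 1 and exploring outward reaches every vertex (1, 6, 4, 12, 14, 3, 5, 11, 8, 2, 10, 7, 9, 13); the graph is connected.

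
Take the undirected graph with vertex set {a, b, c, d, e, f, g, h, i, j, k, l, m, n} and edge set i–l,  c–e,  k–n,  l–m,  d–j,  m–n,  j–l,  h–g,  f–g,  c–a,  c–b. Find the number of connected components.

3

Component: {f, g, h}
Component: {a, b, c, e}
Component: {d, i, j, k, l, m, n}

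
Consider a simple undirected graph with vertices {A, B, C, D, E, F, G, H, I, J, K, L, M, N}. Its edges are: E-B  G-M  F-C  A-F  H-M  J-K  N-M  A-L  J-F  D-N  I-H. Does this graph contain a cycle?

No

|V| = 14, |E| = 11, number of components = 3.
Since 11 = 14 - 3, the graph is a forest and contains no cycle.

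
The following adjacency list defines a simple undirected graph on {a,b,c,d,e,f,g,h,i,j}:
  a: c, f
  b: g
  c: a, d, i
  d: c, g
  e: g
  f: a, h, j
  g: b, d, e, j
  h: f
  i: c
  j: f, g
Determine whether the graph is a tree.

No

The graph has 10 vertices and 10 edges.
Connected but with 10 > 9 edges, so it has a cycle and is not a tree.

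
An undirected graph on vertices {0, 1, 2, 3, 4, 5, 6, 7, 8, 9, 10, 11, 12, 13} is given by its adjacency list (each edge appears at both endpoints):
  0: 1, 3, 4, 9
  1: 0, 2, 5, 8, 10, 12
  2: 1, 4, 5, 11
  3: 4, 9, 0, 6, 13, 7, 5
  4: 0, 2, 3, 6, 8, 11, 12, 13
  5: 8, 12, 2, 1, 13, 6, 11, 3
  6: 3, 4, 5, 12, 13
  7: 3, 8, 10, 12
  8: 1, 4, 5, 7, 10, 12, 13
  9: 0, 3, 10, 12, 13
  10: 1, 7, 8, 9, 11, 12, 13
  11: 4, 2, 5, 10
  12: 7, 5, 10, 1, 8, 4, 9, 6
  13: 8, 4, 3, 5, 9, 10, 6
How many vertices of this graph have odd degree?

Degrees: 0:4, 1:6, 2:4, 3:7, 4:8, 5:8, 6:5, 7:4, 8:7, 9:5, 10:7, 11:4, 12:8, 13:7
Odd-degree vertices: 3, 6, 8, 9, 10, 13.

6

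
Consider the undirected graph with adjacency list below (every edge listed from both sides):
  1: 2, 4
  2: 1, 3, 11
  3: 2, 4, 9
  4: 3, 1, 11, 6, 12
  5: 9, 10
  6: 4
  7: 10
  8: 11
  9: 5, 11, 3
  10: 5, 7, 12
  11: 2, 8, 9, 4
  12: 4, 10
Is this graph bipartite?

Color {2, 4, 8, 9, 10} black and {1, 3, 5, 6, 7, 11, 12} white. No edge joins two same-colored vertices, so the graph is bipartite.

Yes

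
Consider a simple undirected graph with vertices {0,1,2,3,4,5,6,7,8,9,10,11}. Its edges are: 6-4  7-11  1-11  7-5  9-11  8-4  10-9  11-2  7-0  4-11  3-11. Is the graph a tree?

Yes

|V| = 12, |E| = 11.
Connected and |E| = |V| - 1, which characterizes a tree.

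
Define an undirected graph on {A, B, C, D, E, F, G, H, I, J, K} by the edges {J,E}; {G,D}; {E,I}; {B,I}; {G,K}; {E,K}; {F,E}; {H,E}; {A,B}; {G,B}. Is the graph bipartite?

The cycle G-B-I-E-K-G has length 5, which is odd, so the graph is not bipartite.

No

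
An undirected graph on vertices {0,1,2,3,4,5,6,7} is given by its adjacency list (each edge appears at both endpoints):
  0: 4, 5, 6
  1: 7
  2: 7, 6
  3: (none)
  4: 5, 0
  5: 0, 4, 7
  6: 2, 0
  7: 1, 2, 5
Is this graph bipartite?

The cycle 5-4-0-5 has length 3, which is odd, so the graph is not bipartite.

No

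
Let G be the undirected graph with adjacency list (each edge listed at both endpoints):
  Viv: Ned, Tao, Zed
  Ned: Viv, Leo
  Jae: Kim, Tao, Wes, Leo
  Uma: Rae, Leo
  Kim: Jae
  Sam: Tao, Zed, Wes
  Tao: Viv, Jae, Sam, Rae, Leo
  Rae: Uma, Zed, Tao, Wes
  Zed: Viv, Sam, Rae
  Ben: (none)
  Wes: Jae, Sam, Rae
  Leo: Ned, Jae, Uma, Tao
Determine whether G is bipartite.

No

The cycle Tao-Jae-Leo-Tao has length 3, which is odd, so the graph is not bipartite.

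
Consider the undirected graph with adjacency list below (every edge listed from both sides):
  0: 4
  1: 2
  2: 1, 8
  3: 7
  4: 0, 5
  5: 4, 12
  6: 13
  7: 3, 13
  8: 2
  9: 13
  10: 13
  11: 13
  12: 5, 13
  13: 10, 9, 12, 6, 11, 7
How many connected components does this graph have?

Component: {1, 2, 8}
Component: {0, 3, 4, 5, 6, 7, 9, 10, 11, 12, 13}

2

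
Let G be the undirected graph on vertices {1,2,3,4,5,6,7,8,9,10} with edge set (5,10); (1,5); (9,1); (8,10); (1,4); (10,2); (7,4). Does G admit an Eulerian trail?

Degrees: 1:3, 2:1, 3:0, 4:2, 5:2, 6:0, 7:1, 8:1, 9:1, 10:3
Odd-degree vertices: 1, 2, 7, 8, 9, 10 (6 total).
An Eulerian trail requires 0 or 2 odd-degree vertices; here there are 6.

No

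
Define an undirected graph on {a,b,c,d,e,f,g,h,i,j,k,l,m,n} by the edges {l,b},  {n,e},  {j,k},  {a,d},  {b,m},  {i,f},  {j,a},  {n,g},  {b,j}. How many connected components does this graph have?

Component: {c}
Component: {h}
Component: {f, i}
Component: {e, g, n}
Component: {a, b, d, j, k, l, m}

5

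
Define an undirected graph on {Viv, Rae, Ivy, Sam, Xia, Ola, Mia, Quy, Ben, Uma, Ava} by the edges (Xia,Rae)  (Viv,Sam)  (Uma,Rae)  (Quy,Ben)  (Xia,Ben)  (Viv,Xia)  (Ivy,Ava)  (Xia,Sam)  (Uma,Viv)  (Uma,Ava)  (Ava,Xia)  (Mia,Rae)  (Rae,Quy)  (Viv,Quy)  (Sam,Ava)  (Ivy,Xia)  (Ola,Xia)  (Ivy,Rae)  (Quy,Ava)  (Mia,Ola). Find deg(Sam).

3

Neighbors of Sam: Viv, Xia, Ava.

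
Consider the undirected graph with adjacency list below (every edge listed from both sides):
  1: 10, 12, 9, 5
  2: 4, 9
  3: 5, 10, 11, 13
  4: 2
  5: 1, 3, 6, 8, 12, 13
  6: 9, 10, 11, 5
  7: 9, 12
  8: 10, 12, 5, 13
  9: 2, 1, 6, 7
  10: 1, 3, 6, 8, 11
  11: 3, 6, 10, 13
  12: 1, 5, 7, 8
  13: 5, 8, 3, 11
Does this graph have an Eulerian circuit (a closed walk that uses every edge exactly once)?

No

Degrees: 1:4, 2:2, 3:4, 4:1, 5:6, 6:4, 7:2, 8:4, 9:4, 10:5, 11:4, 12:4, 13:4
Vertices with odd degree: 4, 10. An Eulerian circuit requires all degrees even.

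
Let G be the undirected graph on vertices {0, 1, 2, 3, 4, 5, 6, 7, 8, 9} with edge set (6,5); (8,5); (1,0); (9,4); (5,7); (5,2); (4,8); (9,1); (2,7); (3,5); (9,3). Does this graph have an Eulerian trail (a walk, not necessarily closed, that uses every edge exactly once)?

Degrees: 0:1, 1:2, 2:2, 3:2, 4:2, 5:5, 6:1, 7:2, 8:2, 9:3
Odd-degree vertices: 0, 5, 6, 9 (4 total).
With 4 odd-degree vertices (more than two), no single trail can use every edge.

No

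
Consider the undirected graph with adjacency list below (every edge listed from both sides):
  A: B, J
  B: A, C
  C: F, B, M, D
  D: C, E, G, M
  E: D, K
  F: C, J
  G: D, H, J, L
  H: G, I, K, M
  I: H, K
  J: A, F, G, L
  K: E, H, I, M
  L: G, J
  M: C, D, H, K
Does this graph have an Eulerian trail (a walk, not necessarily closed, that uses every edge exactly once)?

Degrees: A:2, B:2, C:4, D:4, E:2, F:2, G:4, H:4, I:2, J:4, K:4, L:2, M:4
Odd-degree vertices: none (0 total).
With 0 odd-degree vertices and all edges in one connected piece, an Eulerian trail exists.

Yes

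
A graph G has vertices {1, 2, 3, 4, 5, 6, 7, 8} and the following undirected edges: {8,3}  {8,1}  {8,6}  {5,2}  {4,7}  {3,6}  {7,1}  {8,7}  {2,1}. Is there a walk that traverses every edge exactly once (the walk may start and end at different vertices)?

No

Degrees: 1:3, 2:2, 3:2, 4:1, 5:1, 6:2, 7:3, 8:4
Odd-degree vertices: 1, 4, 5, 7 (4 total).
With 4 odd-degree vertices (more than two), no single trail can use every edge.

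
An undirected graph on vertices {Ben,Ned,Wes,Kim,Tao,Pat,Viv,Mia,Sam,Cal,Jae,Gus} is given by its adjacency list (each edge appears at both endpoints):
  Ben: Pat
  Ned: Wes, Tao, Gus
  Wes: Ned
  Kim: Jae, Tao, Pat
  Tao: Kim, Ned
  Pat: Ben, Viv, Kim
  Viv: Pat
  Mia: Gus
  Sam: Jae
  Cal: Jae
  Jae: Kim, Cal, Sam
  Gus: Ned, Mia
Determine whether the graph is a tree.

The graph has 12 vertices and 11 edges.
Connected and |E| = |V| - 1, which characterizes a tree.

Yes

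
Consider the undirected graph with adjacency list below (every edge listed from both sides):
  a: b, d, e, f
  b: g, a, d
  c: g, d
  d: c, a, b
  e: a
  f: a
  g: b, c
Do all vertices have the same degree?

No

Degrees: a:4, b:3, c:2, d:3, e:1, f:1, g:2
Vertex e has degree 1 while a has degree 4, so the graph is not regular.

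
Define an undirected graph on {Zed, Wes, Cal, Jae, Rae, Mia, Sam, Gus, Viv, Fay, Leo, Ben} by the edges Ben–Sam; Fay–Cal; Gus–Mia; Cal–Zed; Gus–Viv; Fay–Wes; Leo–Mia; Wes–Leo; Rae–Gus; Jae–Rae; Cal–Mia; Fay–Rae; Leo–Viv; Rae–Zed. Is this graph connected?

Component: {Sam, Ben}
Component: {Zed, Wes, Cal, Jae, Rae, Mia, Gus, Viv, Fay, Leo}
No edge joins these 2 groups, so the graph is disconnected.

No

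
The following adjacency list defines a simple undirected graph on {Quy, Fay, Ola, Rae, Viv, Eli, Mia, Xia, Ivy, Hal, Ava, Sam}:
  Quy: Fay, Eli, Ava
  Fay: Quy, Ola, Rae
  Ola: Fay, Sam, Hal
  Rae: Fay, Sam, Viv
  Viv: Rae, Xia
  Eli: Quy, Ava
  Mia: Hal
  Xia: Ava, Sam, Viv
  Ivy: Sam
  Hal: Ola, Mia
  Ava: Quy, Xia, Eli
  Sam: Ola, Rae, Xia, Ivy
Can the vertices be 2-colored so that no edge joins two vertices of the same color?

No

The cycle Eli-Ava-Quy-Eli has length 3, which is odd, so the graph is not bipartite.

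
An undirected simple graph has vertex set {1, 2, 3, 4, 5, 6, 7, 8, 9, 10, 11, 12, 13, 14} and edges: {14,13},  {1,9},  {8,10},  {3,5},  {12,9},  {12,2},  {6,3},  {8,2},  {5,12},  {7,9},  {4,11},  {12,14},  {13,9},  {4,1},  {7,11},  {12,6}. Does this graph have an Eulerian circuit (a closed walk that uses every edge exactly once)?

Degrees: 1:2, 2:2, 3:2, 4:2, 5:2, 6:2, 7:2, 8:2, 9:4, 10:1, 11:2, 12:5, 13:2, 14:2
Vertices with odd degree: 10, 12. An Eulerian circuit requires all degrees even.

No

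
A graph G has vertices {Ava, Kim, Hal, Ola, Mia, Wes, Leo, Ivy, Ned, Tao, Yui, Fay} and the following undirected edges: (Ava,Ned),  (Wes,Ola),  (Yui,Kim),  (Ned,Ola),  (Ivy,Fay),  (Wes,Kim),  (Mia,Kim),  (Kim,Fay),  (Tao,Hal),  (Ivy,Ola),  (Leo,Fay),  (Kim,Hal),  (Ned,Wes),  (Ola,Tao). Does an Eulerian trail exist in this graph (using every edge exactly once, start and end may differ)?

No

Degrees: Ava:1, Kim:5, Hal:2, Ola:4, Mia:1, Wes:3, Leo:1, Ivy:2, Ned:3, Tao:2, Yui:1, Fay:3
Odd-degree vertices: Ava, Kim, Mia, Wes, Leo, Ned, Yui, Fay (8 total).
With 8 odd-degree vertices (more than two), no single trail can use every edge.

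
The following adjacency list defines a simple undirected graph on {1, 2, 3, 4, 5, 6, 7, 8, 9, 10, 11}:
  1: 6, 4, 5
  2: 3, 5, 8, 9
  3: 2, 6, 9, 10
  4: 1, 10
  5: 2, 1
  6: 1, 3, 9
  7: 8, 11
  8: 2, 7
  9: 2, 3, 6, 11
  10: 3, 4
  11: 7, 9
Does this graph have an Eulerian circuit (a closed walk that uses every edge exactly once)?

No

Degrees: 1:3, 2:4, 3:4, 4:2, 5:2, 6:3, 7:2, 8:2, 9:4, 10:2, 11:2
Vertices with odd degree: 1, 6. An Eulerian circuit requires all degrees even.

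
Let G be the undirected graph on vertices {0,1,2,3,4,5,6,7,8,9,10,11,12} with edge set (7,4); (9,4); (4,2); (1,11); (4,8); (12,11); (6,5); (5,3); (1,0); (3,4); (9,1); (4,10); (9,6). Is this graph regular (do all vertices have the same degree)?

No

Degrees: 0:1, 1:3, 2:1, 3:2, 4:6, 5:2, 6:2, 7:1, 8:1, 9:3, 10:1, 11:2, 12:1
Degrees are not all equal (e.g. deg(0)=1 but deg(4)=6); not regular.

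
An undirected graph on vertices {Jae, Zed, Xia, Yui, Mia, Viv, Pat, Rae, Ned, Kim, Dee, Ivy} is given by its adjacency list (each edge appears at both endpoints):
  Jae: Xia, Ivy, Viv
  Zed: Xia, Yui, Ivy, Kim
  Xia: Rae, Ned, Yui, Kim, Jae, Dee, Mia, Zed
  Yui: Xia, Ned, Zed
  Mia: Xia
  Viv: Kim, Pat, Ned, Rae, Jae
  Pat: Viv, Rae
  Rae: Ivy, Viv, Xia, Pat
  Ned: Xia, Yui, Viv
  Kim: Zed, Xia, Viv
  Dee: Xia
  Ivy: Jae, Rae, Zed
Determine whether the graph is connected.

Yes

Starting from Jae and exploring outward reaches every vertex (Jae, Ivy, Viv, Xia, Rae, Zed, Ned, Pat, Kim, Yui, Dee, Mia); the graph is connected.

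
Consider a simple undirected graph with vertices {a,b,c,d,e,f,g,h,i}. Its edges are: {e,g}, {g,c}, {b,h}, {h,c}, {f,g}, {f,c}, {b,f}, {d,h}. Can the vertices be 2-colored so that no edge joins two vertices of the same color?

c-g-f-c is an odd cycle (length 3), and a bipartite graph can contain only even cycles.

No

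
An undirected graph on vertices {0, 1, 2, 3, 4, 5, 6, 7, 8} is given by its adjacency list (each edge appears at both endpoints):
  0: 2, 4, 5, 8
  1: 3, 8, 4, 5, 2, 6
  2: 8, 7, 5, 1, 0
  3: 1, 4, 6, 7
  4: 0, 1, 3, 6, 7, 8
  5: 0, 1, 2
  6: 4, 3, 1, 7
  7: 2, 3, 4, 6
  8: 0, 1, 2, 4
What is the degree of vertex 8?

4

Neighbors of 8: 0, 1, 2, 4.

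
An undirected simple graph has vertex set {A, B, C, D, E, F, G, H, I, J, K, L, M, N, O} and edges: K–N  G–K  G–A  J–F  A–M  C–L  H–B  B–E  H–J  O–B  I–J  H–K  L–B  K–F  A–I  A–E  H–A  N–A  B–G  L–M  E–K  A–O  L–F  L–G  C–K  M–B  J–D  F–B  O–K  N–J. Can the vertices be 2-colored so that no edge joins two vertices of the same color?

B-L-F-B is an odd cycle (length 3), and a bipartite graph can contain only even cycles.

No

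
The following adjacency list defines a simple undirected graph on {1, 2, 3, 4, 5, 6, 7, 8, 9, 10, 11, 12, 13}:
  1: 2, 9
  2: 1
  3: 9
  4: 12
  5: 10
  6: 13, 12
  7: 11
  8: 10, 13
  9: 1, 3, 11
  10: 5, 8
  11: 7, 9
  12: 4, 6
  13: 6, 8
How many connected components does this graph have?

Component: {1, 2, 3, 7, 9, 11}
Component: {4, 5, 6, 8, 10, 12, 13}

2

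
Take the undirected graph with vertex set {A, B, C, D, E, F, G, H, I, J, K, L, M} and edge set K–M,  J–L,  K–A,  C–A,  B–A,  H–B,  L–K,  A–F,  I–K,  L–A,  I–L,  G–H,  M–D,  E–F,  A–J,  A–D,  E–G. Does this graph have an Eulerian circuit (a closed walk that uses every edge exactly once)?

No

Degrees: A:7, B:2, C:1, D:2, E:2, F:2, G:2, H:2, I:2, J:2, K:4, L:4, M:2
Vertices with odd degree: A, C. An Eulerian circuit requires all degrees even.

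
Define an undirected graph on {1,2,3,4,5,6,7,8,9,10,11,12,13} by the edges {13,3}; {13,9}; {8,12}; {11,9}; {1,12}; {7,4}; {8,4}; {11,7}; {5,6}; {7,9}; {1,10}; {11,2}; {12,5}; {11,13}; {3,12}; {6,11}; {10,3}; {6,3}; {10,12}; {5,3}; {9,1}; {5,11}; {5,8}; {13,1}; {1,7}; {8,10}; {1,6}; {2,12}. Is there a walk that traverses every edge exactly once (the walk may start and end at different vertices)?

Degrees: 1:6, 2:2, 3:5, 4:2, 5:5, 6:4, 7:4, 8:4, 9:4, 10:4, 11:6, 12:6, 13:4
Odd-degree vertices: 3, 5 (2 total).
The non-isolated vertices are connected and exactly 2 have odd degree, so an Eulerian trail exists (from 3 to 5).

Yes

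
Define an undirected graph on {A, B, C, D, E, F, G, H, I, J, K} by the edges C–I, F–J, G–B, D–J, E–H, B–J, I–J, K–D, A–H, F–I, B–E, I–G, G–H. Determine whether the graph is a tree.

No

The graph has 11 vertices and 13 edges.
Connected but with 13 > 10 edges, so it has a cycle and is not a tree.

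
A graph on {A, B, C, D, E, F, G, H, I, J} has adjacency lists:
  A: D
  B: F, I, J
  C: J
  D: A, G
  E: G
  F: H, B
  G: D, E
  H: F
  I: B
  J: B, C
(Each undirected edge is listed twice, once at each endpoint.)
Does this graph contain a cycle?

No

|V| = 10, |E| = 8, number of components = 2.
A forest on 10 vertices with 2 components has exactly 8 edges, which matches — so no cycle.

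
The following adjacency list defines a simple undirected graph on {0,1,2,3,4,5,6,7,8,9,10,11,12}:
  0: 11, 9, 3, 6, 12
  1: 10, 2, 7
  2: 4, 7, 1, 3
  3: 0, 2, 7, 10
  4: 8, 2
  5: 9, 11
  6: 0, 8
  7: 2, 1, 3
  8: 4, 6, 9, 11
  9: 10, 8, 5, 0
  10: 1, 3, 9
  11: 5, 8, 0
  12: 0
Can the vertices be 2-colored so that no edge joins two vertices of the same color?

No

The cycle 3-7-2-3 has length 3, which is odd, so the graph is not bipartite.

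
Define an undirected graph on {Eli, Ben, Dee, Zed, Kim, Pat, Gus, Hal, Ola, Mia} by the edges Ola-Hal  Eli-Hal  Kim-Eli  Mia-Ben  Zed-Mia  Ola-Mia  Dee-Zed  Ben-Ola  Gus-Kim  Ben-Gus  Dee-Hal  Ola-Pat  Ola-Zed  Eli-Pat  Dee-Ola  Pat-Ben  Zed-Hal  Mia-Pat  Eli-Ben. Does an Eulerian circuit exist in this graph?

Degrees: Eli:4, Ben:5, Dee:3, Zed:4, Kim:2, Pat:4, Gus:2, Hal:4, Ola:6, Mia:4
Vertices with odd degree: Ben, Dee. An Eulerian circuit requires all degrees even.

No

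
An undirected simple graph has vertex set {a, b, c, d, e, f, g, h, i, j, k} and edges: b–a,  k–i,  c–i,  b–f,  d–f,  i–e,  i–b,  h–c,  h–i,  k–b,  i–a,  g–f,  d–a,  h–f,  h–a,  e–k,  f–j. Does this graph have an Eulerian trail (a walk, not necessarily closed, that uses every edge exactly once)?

Degrees: a:4, b:4, c:2, d:2, e:2, f:5, g:1, h:4, i:6, j:1, k:3
Odd-degree vertices: f, g, j, k (4 total).
An Eulerian trail requires 0 or 2 odd-degree vertices; here there are 4.

No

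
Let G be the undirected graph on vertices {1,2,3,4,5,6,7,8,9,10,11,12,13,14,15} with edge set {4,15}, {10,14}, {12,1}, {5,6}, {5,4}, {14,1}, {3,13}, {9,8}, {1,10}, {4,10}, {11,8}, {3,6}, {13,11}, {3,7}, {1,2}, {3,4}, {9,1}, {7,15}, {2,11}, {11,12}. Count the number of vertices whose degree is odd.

Degrees: 1:5, 2:2, 3:4, 4:4, 5:2, 6:2, 7:2, 8:2, 9:2, 10:3, 11:4, 12:2, 13:2, 14:2, 15:2
Odd-degree vertices: 1, 10.

2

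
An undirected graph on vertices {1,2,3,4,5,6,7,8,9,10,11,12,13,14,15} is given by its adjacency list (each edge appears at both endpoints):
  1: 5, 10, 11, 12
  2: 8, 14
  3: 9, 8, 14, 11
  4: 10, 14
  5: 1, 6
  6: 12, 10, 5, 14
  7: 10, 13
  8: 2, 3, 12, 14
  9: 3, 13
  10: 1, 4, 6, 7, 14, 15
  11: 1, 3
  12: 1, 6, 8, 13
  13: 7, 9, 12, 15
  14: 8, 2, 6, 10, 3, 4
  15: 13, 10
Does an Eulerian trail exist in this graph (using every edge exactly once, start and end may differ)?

Yes

Degrees: 1:4, 2:2, 3:4, 4:2, 5:2, 6:4, 7:2, 8:4, 9:2, 10:6, 11:2, 12:4, 13:4, 14:6, 15:2
Odd-degree vertices: none (0 total).
With 0 odd-degree vertices and all edges in one connected piece, an Eulerian trail exists.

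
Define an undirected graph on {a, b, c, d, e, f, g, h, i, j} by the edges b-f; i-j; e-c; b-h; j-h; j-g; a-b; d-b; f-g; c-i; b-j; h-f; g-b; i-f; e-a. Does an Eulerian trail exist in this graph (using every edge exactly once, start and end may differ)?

Degrees: a:2, b:6, c:2, d:1, e:2, f:4, g:3, h:3, i:3, j:4
Odd-degree vertices: d, g, h, i (4 total).
With 4 odd-degree vertices (more than two), no single trail can use every edge.

No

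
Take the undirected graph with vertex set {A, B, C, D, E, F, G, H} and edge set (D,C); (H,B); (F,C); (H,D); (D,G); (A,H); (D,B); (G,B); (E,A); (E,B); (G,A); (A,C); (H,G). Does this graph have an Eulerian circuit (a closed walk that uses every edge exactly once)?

No

Degrees: A:4, B:4, C:3, D:4, E:2, F:1, G:4, H:4
Vertices with odd degree: C, F. An Eulerian circuit requires all degrees even.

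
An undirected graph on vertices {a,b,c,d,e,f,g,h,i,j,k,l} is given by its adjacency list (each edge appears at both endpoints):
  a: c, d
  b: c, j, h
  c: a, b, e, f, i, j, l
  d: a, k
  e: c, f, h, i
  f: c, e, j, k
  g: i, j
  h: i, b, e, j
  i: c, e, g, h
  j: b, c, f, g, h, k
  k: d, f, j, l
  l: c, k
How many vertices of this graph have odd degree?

2

Degrees: a:2, b:3, c:7, d:2, e:4, f:4, g:2, h:4, i:4, j:6, k:4, l:2
Odd-degree vertices: b, c.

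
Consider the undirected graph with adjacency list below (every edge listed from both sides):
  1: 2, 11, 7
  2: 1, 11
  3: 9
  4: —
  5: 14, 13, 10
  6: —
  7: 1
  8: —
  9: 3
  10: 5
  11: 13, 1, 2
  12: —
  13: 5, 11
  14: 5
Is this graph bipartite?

No

1-2-11-1 is an odd cycle (length 3), and a bipartite graph can contain only even cycles.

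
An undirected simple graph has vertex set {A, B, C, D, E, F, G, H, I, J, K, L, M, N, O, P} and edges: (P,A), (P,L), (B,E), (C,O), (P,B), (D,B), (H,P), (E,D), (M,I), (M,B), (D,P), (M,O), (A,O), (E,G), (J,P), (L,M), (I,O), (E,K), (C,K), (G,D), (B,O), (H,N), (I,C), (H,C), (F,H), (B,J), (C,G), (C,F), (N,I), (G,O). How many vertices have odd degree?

0

Degrees: A:2, B:6, C:6, D:4, E:4, F:2, G:4, H:4, I:4, J:2, K:2, L:2, M:4, N:2, O:6, P:6
Odd-degree vertices: none.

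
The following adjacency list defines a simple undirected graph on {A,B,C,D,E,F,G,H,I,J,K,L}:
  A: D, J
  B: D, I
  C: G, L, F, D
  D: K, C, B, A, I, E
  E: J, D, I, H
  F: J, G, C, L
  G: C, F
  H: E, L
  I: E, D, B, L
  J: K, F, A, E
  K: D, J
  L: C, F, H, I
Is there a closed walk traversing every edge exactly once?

Degrees: A:2, B:2, C:4, D:6, E:4, F:4, G:2, H:2, I:4, J:4, K:2, L:4
All degrees are even and the non-isolated vertices are connected — an Eulerian circuit exists.

Yes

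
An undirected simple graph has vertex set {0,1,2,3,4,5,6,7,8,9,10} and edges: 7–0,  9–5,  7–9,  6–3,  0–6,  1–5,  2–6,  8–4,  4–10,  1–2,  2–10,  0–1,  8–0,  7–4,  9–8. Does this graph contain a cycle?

The graph has 11 vertices, 15 edges, and 1 connected component.
Since 15 > 11 - 1, a cycle must exist; for instance 0-8-4-10-2-6-0.

Yes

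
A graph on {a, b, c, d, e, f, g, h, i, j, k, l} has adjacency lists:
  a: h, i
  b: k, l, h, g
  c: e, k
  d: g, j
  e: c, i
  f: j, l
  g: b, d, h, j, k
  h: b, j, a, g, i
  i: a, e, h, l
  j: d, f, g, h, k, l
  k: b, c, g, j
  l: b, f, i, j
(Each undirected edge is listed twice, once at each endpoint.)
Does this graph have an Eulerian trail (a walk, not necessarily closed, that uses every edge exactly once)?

Degrees: a:2, b:4, c:2, d:2, e:2, f:2, g:5, h:5, i:4, j:6, k:4, l:4
Odd-degree vertices: g, h (2 total).
With 2 odd-degree vertices and all edges in one connected piece, an Eulerian trail exists (from g to h).

Yes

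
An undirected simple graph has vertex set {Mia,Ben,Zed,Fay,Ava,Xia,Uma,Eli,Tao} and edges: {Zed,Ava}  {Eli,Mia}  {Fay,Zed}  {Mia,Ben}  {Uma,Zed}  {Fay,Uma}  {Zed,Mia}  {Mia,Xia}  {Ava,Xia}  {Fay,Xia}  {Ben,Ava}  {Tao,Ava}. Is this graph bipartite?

The cycle Fay-Uma-Zed-Fay has length 3, which is odd, so the graph is not bipartite.

No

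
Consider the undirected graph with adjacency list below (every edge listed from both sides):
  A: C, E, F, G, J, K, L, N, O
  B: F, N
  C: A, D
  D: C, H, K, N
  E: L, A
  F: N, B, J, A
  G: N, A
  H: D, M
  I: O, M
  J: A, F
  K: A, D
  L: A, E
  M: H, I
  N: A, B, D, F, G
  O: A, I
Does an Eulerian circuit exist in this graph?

No

Degrees: A:9, B:2, C:2, D:4, E:2, F:4, G:2, H:2, I:2, J:2, K:2, L:2, M:2, N:5, O:2
A, N have odd degree; an Eulerian circuit needs every degree to be even, so none exists.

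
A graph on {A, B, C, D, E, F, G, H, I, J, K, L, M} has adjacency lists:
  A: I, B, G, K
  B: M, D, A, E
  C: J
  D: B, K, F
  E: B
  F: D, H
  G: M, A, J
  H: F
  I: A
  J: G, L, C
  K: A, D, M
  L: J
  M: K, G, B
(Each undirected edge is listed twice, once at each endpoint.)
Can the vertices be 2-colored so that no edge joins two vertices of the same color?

Yes

Partition the vertices as {B, C, F, G, I, K, L} vs {A, D, E, H, J, M}. Each listed edge has one endpoint in each part, so the graph is bipartite.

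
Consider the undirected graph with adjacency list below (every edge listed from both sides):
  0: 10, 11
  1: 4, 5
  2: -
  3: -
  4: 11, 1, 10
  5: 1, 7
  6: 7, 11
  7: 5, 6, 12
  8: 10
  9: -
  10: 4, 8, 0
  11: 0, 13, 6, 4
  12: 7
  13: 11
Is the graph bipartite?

Yes

A valid 2-coloring puts {1, 2, 3, 7, 9, 10, 11} on one side and {0, 4, 5, 6, 8, 12, 13} on the other; every edge crosses between the two sides.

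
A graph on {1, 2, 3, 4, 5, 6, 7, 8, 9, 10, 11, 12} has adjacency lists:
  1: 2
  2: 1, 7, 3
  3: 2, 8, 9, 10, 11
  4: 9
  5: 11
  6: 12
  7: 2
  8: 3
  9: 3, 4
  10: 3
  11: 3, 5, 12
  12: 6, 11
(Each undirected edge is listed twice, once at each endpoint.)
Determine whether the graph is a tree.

Yes

|V| = 12, |E| = 11.
It is connected with exactly 11 edges, hence acyclic — it is a tree.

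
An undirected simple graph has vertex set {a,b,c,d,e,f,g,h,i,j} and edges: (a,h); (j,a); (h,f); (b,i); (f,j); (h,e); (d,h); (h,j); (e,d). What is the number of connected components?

Component: {c}
Component: {g}
Component: {b, i}
Component: {a, d, e, f, h, j}

4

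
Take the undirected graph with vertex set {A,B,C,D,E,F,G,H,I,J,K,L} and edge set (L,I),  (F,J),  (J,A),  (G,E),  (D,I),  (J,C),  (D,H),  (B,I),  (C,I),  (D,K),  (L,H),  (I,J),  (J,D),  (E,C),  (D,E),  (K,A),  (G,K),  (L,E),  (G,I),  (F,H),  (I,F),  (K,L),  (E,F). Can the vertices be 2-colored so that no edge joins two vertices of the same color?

No

I-C-J-I is an odd cycle (length 3), and a bipartite graph can contain only even cycles.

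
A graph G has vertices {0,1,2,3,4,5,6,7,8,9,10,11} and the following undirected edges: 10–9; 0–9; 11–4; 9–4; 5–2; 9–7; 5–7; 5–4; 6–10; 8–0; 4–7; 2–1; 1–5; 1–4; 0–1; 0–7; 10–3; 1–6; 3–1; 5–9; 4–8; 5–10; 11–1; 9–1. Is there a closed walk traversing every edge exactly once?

Yes

Degrees: 0:4, 1:8, 2:2, 3:2, 4:6, 5:6, 6:2, 7:4, 8:2, 9:6, 10:4, 11:2
All degrees are even and the non-isolated vertices are connected — an Eulerian circuit exists.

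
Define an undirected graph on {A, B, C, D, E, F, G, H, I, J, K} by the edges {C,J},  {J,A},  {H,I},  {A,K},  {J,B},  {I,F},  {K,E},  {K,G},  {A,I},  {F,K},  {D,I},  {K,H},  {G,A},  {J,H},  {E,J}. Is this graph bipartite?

The cycle A-G-K-A has length 3, which is odd, so the graph is not bipartite.

No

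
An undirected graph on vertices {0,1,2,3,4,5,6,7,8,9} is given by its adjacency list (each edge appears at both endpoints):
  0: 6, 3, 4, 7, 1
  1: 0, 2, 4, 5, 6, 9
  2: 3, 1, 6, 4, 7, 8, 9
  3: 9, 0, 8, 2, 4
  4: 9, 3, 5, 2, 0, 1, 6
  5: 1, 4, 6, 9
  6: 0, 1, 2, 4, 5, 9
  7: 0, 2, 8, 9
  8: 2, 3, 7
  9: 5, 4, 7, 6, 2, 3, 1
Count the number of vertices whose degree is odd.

6

Degrees: 0:5, 1:6, 2:7, 3:5, 4:7, 5:4, 6:6, 7:4, 8:3, 9:7
Odd-degree vertices: 0, 2, 3, 4, 8, 9.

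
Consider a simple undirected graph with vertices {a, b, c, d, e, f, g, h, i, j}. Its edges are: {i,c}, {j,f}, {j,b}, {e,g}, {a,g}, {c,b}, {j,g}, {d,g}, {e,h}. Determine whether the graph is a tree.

Yes

The graph has 10 vertices and 9 edges.
Connected and |E| = |V| - 1, which characterizes a tree.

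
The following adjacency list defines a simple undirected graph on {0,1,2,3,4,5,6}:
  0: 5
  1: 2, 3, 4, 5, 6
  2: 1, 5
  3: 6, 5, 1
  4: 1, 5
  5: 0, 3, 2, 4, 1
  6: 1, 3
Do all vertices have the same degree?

Degrees: 0:1, 1:5, 2:2, 3:3, 4:2, 5:5, 6:2
Degrees are not all equal (e.g. deg(0)=1 but deg(1)=5); not regular.

No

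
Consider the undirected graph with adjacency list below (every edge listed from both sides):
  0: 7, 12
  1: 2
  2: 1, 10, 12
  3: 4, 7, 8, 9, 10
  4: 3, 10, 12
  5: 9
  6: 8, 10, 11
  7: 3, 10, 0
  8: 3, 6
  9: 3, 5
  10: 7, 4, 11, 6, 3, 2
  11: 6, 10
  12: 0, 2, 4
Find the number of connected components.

Component: {0, 1, 2, 3, 4, 5, 6, 7, 8, 9, 10, 11, 12}

1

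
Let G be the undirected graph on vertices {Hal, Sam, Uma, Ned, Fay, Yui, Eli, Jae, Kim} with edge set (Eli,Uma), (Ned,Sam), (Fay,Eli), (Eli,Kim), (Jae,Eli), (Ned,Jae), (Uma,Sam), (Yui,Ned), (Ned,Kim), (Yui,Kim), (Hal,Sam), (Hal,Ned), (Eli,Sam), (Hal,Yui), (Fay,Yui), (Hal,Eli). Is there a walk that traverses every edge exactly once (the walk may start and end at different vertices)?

Degrees: Hal:4, Sam:4, Uma:2, Ned:5, Fay:2, Yui:4, Eli:6, Jae:2, Kim:3
Odd-degree vertices: Ned, Kim (2 total).
With 2 odd-degree vertices and all edges in one connected piece, an Eulerian trail exists (from Ned to Kim).

Yes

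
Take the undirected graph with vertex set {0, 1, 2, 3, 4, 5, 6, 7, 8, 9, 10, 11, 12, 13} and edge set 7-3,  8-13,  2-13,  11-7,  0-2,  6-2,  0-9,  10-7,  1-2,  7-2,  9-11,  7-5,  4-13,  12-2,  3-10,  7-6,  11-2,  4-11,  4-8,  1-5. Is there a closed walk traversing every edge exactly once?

No

Degrees: 0:2, 1:2, 2:7, 3:2, 4:3, 5:2, 6:2, 7:6, 8:2, 9:2, 10:2, 11:4, 12:1, 13:3
2, 4, 12, 13 have odd degree; an Eulerian circuit needs every degree to be even, so none exists.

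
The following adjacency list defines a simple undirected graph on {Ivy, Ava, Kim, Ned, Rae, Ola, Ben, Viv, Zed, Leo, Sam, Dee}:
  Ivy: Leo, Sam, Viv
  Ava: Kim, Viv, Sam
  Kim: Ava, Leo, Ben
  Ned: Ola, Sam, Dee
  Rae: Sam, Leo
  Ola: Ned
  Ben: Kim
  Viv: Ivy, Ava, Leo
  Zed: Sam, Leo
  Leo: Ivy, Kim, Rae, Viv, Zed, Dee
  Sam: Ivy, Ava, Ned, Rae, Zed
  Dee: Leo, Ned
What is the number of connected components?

Component: {Ivy, Ava, Kim, Ned, Rae, Ola, Ben, Viv, Zed, Leo, Sam, Dee}

1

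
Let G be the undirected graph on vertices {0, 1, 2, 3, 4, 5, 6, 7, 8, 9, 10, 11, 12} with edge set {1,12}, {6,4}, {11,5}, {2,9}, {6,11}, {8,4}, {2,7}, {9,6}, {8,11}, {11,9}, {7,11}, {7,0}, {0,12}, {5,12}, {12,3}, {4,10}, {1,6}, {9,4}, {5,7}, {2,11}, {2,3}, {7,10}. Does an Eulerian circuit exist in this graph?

No

Degrees: 0:2, 1:2, 2:4, 3:2, 4:4, 5:3, 6:4, 7:5, 8:2, 9:4, 10:2, 11:6, 12:4
5, 7 have odd degree; an Eulerian circuit needs every degree to be even, so none exists.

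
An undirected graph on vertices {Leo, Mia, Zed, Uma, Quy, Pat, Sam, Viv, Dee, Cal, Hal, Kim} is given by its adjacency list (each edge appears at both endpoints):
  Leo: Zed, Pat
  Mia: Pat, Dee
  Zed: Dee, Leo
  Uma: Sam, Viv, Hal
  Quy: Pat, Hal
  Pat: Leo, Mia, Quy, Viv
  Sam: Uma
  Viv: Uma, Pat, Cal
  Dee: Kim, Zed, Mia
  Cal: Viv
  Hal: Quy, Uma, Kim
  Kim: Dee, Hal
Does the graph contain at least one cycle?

Yes

|V| = 12, |E| = 14, number of components = 1.
Since 14 > 12 - 1, a cycle must exist; for instance Dee-Kim-Hal-Uma-Viv-Pat-Mia-Dee.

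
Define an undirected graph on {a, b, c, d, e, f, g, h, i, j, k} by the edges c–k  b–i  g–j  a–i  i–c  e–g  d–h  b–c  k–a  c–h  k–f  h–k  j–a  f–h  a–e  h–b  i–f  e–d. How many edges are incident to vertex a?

4

Neighbors of a: e, i, j, k.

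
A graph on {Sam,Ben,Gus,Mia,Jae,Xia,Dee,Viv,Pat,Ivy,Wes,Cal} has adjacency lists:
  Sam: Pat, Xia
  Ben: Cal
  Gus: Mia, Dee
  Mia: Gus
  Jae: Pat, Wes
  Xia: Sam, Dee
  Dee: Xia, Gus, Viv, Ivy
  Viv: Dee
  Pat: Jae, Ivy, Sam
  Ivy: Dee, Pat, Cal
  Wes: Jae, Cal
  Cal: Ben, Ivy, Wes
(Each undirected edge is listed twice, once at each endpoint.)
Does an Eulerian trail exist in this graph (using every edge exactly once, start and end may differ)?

Degrees: Sam:2, Ben:1, Gus:2, Mia:1, Jae:2, Xia:2, Dee:4, Viv:1, Pat:3, Ivy:3, Wes:2, Cal:3
Odd-degree vertices: Ben, Mia, Viv, Pat, Ivy, Cal (6 total).
An Eulerian trail requires 0 or 2 odd-degree vertices; here there are 6.

No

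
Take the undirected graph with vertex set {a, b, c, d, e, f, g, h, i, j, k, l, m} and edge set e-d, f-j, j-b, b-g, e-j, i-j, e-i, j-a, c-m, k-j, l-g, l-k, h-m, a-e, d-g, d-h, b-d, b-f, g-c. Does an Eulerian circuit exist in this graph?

Degrees: a:2, b:4, c:2, d:4, e:4, f:2, g:4, h:2, i:2, j:6, k:2, l:2, m:2
Every vertex has even degree and the edges form a single connected piece, so an Eulerian circuit exists.

Yes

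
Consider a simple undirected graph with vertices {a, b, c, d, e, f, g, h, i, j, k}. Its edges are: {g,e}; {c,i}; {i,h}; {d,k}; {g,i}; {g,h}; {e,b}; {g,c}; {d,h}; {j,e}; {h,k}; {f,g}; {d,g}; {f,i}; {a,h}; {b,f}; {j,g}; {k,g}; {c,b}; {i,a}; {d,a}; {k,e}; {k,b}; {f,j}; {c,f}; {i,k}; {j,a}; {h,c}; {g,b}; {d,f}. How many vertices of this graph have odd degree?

Degrees: a:4, b:5, c:5, d:5, e:4, f:6, g:9, h:6, i:6, j:4, k:6
Odd-degree vertices: b, c, d, g.

4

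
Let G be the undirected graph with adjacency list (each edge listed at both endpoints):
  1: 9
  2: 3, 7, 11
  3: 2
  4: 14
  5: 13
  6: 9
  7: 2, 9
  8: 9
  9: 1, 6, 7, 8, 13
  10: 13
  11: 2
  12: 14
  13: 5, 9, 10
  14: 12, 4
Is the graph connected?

No

Component: {4, 12, 14}
Component: {1, 2, 3, 5, 6, 7, 8, 9, 10, 11, 13}
There are 2 separate components, so the graph is not connected.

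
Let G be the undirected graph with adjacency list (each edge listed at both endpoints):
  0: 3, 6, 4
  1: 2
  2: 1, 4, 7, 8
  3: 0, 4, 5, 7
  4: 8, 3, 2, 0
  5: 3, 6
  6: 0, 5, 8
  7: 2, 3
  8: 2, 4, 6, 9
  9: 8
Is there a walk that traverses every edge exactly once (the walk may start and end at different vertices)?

No

Degrees: 0:3, 1:1, 2:4, 3:4, 4:4, 5:2, 6:3, 7:2, 8:4, 9:1
Odd-degree vertices: 0, 1, 6, 9 (4 total).
An Eulerian trail requires 0 or 2 odd-degree vertices; here there are 4.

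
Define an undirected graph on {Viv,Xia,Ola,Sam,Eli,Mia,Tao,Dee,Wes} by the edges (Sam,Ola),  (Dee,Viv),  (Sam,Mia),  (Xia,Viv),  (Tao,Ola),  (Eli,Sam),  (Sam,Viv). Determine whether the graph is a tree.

No

The graph has 9 vertices and 7 edges.
It is not connected, so it is not a tree.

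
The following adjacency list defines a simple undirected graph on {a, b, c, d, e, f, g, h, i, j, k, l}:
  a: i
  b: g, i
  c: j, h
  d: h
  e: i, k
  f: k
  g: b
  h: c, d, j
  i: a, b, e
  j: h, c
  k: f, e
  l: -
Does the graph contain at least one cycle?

Yes

|V| = 12, |E| = 10, number of components = 3.
Since 10 > 12 - 3, a cycle must exist; for instance c-h-j-c.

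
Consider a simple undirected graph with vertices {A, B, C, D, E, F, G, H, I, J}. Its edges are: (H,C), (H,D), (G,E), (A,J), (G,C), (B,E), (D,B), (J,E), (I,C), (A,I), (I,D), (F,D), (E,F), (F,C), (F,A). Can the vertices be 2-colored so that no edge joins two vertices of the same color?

A valid 2-coloring puts {B, F, G, H, I, J} on one side and {A, C, D, E} on the other; every edge crosses between the two sides.

Yes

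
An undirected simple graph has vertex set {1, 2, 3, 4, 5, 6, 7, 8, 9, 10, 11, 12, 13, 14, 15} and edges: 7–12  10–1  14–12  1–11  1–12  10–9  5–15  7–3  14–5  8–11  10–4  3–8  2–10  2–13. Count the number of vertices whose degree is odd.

Degrees: 1:3, 2:2, 3:2, 4:1, 5:2, 6:0, 7:2, 8:2, 9:1, 10:4, 11:2, 12:3, 13:1, 14:2, 15:1
Odd-degree vertices: 1, 4, 9, 12, 13, 15.

6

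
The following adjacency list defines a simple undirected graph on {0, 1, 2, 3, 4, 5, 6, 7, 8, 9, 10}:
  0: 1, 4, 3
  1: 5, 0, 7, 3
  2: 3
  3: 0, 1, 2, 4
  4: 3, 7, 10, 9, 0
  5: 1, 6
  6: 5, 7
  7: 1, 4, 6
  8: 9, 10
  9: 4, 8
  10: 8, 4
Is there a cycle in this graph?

Yes

|V| = 11, |E| = 15, number of components = 1.
Since 15 > 11 - 1, a cycle must exist; for instance 4-9-8-10-4.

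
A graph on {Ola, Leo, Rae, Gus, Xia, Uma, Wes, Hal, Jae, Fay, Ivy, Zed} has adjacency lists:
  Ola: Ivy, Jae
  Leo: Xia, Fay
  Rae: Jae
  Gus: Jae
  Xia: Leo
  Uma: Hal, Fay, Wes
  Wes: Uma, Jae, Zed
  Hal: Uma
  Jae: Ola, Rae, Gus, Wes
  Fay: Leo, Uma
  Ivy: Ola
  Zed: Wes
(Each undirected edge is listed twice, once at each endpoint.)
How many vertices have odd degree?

Degrees: Ola:2, Leo:2, Rae:1, Gus:1, Xia:1, Uma:3, Wes:3, Hal:1, Jae:4, Fay:2, Ivy:1, Zed:1
Odd-degree vertices: Rae, Gus, Xia, Uma, Wes, Hal, Ivy, Zed.

8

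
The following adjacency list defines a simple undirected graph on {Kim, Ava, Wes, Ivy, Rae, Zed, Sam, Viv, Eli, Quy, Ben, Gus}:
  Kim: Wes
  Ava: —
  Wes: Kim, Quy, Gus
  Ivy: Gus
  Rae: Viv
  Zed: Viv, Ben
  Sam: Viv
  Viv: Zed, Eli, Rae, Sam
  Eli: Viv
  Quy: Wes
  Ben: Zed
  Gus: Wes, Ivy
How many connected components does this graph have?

3

Component: {Ava}
Component: {Kim, Wes, Ivy, Quy, Gus}
Component: {Rae, Zed, Sam, Viv, Eli, Ben}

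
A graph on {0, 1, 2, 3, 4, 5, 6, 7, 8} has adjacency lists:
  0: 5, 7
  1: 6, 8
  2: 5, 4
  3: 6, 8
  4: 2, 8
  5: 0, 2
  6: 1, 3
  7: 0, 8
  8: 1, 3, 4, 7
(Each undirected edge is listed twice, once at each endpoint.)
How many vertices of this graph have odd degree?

0

Degrees: 0:2, 1:2, 2:2, 3:2, 4:2, 5:2, 6:2, 7:2, 8:4
Odd-degree vertices: none.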